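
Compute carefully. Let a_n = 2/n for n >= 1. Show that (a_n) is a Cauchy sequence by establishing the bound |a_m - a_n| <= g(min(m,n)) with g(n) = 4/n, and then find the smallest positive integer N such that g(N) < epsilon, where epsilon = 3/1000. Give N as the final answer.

For any m, n >= 1, by the triangle inequality:
|a_m - a_n| = |2/m - 2/n| <= 2*1/m + 2*1/n <= 4/min(m,n).
So g(n) = 4/n bounds the Cauchy difference. Since g(n) -> 0, (a_n) is Cauchy.
Now solve g(N) < 3/1000: 4/N < 3/1000 <=> N > 4 / (3/1000) = 4000/3.
The smallest integer strictly greater than 4000/3 is N = 1334.
Check: g(1334) = 4/1334 = 2/667 < 3/1000; g(1333) = 4/1333 >= 3/1000. So N = 1334.

1334


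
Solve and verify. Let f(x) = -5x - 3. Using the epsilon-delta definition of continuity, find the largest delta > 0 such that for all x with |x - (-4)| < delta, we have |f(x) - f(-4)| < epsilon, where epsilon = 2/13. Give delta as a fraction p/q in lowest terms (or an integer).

We compute f(-4) = -5*(-4) - 3 = 17.
|f(x) - f(-4)| = |-5x - 3 - (17)| = |-5(x - (-4))| = 5|x - (-4)|.
We need 5|x - (-4)| < 2/13, i.e. |x - (-4)| < 2/13 / 5 = 2/65.
So any delta <= 2/65 works. Conversely, if delta > 2/65, then x = -4 + 2/65 satisfies |x - (-4)| = 2/65 < delta but |f(x) - f(-4)| = 5 * 2/65 = 2/13, which is not < 2/13; so no larger delta works.
Hence the largest such delta is 2/65.

2/65


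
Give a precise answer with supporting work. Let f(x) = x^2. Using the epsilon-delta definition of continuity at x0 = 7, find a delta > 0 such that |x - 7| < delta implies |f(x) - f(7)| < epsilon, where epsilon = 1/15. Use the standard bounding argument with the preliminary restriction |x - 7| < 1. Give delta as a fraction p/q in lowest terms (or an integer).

Factor: |x^2 - (7)^2| = |x - 7| * |x + 7|.
Impose |x - 7| < 1 first. Then |x + 7| = |(x - 7) + 2*(7)| <= |x - 7| + 2*|7| < 1 + 14 = 15.
So |x^2 - (7)^2| < delta * 15.
We need delta * 15 <= 1/15, i.e. delta <= 1/15/15 = 1/225.
Since 1/225 < 1, this is tighter than 1; take delta = 1/225.
So delta = 1/225 works.

1/225


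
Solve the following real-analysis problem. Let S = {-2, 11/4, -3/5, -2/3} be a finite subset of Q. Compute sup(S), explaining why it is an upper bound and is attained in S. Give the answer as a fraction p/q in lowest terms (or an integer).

S is finite, so sup(S) = max(S).
Sorted decreasing:
11/4, -3/5, -2/3, -2
The extremum is 11/4.
For every x in S, x <= 11/4. And 11/4 is in S, so it is attained.
Therefore sup(S) = 11/4.

11/4


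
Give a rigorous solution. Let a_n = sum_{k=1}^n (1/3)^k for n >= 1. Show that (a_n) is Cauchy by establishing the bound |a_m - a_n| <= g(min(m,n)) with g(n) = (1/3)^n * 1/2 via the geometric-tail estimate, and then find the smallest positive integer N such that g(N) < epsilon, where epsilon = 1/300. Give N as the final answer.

For m > n >= 1: |a_m - a_n| = sum_{k=n+1}^m (1/3)^k < sum_{k=n+1}^infinity (1/3)^k = (1/3)^(n+1) / (1 - 1/3) = (1/3)^n * (1/3) * (3/2) = (1/3)^n * 1/2.
So g(n) = (1/3)^n / 2. Since g(n) -> 0, (a_n) is Cauchy.
Now solve g(N) < 1/300: (1/3)^N / 2 < 1/300 <=> 3^N > 1 / (2 * 1/300) = 150.
Check powers of 3: 3^4 = 81 <= 150, 3^5 = 243 > 150.
So the smallest such N is 5. Check: g(5) = 1/(2 * 243) = 1/486 < 1/300.

5


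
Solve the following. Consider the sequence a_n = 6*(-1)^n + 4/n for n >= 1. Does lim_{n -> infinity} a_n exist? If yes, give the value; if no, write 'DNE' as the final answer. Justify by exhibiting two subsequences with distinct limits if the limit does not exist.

Examine the behaviour of a_n along subsequences.
a_{2k} = 6 + 4/(2k) -> 6. a_{2k+1} = -6 + 4/(2k+1) -> -6.
Since these two subsequential limits are 6 and -6, distinct, the full sequence cannot converge (a convergent sequence has all subsequences tending to the same limit). So lim a_n does not exist.

DNE


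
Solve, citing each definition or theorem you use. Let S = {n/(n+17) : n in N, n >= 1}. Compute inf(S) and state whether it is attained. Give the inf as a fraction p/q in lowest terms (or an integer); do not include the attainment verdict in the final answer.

Analysis:
- Values: 1/18, 2/19, 3/20, 4/21, ... strictly increasing.
- Minimum is 1/18 (n=1); inf = 1/18 (attained).
- n/(n+17) = 1 - 17/(n+17) -> 1 from below as n -> infinity, and never equals 1.
- So sup = 1 (not attained).
Conclusion: inf(S) = 1/18, attained in S.

1/18


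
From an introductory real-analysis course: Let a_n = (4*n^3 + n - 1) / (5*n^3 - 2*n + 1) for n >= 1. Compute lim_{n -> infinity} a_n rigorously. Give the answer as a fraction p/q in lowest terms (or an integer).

Divide numerator and denominator by n^3, the highest power:
numerator / n^3 = 4 + n^(-2) - 1/n^3
denominator / n^3 = 5 - 2/n^2 + n^(-3)
As n -> infinity, all terms of the form c/n^k (k >= 1) tend to 0.
So numerator / n^3 -> 4 and denominator / n^3 -> 5.
Therefore lim a_n = 4/5.

4/5


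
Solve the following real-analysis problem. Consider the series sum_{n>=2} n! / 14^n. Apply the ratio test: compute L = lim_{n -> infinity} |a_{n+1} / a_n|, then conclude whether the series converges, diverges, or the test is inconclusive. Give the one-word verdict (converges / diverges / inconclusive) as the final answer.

Let a_n denote the general term. Form the ratio a_{n+1}/a_n and simplify:
a_{n+1}/a_n = n/14 + 1/14
Take the limit as n -> infinity: L = infinity.
Since L = infinity > 1 (or L = infinity), the ratio test implies the series diverges.

diverges


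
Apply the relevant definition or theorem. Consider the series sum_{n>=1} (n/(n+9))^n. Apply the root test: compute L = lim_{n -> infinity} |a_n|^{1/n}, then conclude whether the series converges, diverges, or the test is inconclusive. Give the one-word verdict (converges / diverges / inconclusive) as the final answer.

Let a_n denote the general term. Form |a_n|^(1/n) and simplify:
|a_n|^(1/n) = n/(n + 9)
Take the limit as n -> infinity: L = 1.
Since L = 1, the root test is inconclusive. (In fact a_n = (n/(n+9))^n -> e^(-9) != 0, so the nth-term test shows divergence; but the root test itself gives no conclusion.)

inconclusive


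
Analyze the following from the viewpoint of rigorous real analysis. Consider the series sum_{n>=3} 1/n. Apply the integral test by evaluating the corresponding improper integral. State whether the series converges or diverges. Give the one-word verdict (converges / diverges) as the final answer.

Let f(x) = 1/x. Then f is positive, continuous, and decreasing on [3, infinity), so the integral test applies.
Compute the improper integral int_{3}^infinity f(x) dx:
  antiderivative F(x) = log(x).
  As x -> infinity, log(x) -> infinity.
  So int = infinity - log(3) = infinity. By the integral test, the series diverges.

diverges


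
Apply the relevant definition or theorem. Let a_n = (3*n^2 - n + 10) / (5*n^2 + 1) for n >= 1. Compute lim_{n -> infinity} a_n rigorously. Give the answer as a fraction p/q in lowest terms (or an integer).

Divide numerator and denominator by n^2, the highest power:
numerator / n^2 = 3 - 1/n + 10/n^2
denominator / n^2 = 5 + n^(-2)
As n -> infinity, all terms of the form c/n^k (k >= 1) tend to 0.
So numerator / n^2 -> 3 and denominator / n^2 -> 5.
Therefore lim a_n = 3/5.

3/5


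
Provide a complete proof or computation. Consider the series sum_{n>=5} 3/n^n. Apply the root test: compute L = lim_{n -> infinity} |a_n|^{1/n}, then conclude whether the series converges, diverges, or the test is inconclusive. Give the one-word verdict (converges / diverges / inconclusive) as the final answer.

Let a_n denote the general term. Form |a_n|^(1/n) and simplify:
|a_n|^(1/n) = 3^(1/n)/n
Take the limit as n -> infinity: L = 0.
Since L = 0 < 1, the root test implies convergence.

converges


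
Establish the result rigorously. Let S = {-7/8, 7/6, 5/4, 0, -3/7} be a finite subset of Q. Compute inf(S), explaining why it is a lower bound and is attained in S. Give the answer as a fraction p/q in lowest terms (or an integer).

S is finite, so inf(S) = min(S).
Sorted increasing:
-7/8, -3/7, 0, 7/6, 5/4
The extremum is -7/8.
For every x in S, x >= -7/8. And -7/8 is in S, so it is attained.
Therefore inf(S) = -7/8.

-7/8


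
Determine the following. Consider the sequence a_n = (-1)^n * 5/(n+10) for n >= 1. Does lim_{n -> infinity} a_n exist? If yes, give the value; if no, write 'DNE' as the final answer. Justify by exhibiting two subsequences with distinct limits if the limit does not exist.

Examine the behaviour of a_n along subsequences.
Even-n subsequence a_{2k} = 5/(2k+10) -> 0. Odd-n subsequence a_{2k+1} = -5/(2k+11) -> 0. Both tend to 0, which suggests the limit is 0; verify directly.
|a_n - 0| = 5/(n+10) < 5/n for every n >= 1.
Given epsilon > 0, choose a positive integer N > 5/epsilon. Then for all n >= N, |a_n| < 5/n <= 5/N < epsilon.
So by the definition of the limit, lim a_n exists and equals 0.

0


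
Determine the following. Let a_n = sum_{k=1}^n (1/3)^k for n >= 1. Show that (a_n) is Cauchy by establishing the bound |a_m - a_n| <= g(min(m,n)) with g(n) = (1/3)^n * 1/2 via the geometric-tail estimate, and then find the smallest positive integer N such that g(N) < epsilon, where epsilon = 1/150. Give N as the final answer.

For m > n >= 1: |a_m - a_n| = sum_{k=n+1}^m (1/3)^k < sum_{k=n+1}^infinity (1/3)^k = (1/3)^(n+1) / (1 - 1/3) = (1/3)^n * (1/3) * (3/2) = (1/3)^n * 1/2.
So g(n) = (1/3)^n / 2. Since g(n) -> 0, (a_n) is Cauchy.
Now solve g(N) < 1/150: (1/3)^N / 2 < 1/150 <=> 3^N > 1 / (2 * 1/150) = 75.
Check powers of 3: 3^3 = 27 <= 75, 3^4 = 81 > 75.
So the smallest such N is 4. Check: g(4) = 1/(2 * 81) = 1/162 < 1/150.

4


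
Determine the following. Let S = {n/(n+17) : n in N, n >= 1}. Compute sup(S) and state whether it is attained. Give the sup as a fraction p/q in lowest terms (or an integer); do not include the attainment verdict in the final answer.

Analysis:
- Values: 1/18, 2/19, 3/20, 4/21, ... strictly increasing.
- Minimum is 1/18 (n=1); inf = 1/18 (attained).
- n/(n+17) = 1 - 17/(n+17) -> 1 from below as n -> infinity, and never equals 1.
- So sup = 1 (not attained).
Conclusion: sup(S) = 1, not attained in S.

1


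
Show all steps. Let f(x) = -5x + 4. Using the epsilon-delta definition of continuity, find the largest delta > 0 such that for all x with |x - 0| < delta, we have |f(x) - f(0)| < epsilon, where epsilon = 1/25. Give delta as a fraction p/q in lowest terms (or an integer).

We compute f(0) = -5*(0) + 4 = 4.
|f(x) - f(0)| = |-5x + 4 - (4)| = |-5(x - 0)| = 5|x - 0|.
We need 5|x - 0| < 1/25, i.e. |x - 0| < 1/25 / 5 = 1/125.
So any delta <= 1/125 works. Conversely, if delta > 1/125, then x = 0 + 1/125 satisfies |x - 0| = 1/125 < delta but |f(x) - f(0)| = 5 * 1/125 = 1/25, which is not < 1/25; so no larger delta works.
Hence the largest such delta is 1/125.

1/125


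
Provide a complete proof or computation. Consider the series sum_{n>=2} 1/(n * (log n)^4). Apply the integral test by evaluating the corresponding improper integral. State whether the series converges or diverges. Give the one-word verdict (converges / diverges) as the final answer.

Let f(x) = 1/(x*log(x)^4). Then f is positive, continuous, and decreasing on [2, infinity), so the integral test applies.
Compute the improper integral int_{2}^infinity f(x) dx:
  antiderivative F(x) = -1/(3*log(x)^3).
  F(x) -> 0 as x -> infinity.  int = 0 - F(2) = 1/(3*log(2)^3) < infinity. By the integral test, the series converges.

converges


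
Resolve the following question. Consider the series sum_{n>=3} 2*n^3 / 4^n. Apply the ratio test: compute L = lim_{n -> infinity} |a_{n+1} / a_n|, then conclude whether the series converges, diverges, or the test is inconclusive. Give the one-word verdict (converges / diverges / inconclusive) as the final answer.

Let a_n denote the general term. Form the ratio a_{n+1}/a_n and simplify:
a_{n+1}/a_n = (n + 1)^3/(4*n^3)
Take the limit as n -> infinity: L = 1/4.
Since L = 1/4 < 1, the ratio test implies the series converges.

converges


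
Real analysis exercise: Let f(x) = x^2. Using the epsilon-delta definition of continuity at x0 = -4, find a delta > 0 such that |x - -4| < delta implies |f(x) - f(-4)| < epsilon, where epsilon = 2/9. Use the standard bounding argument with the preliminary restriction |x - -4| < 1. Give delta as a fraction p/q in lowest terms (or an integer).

Factor: |x^2 - (-4)^2| = |x - -4| * |x + -4|.
Impose |x - -4| < 1 first. Then |x + -4| = |(x - -4) + 2*(-4)| <= |x - -4| + 2*|-4| < 1 + 8 = 9.
So |x^2 - (-4)^2| < delta * 9.
We need delta * 9 <= 2/9, i.e. delta <= 2/9/9 = 2/81.
Since 2/81 < 1, this is tighter than 1; take delta = 2/81.
So delta = 2/81 works.

2/81


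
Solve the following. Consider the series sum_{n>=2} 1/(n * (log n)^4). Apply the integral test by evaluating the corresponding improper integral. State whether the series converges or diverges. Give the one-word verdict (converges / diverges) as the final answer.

Let f(x) = 1/(x*log(x)^4). Then f is positive, continuous, and decreasing on [2, infinity), so the integral test applies.
Compute the improper integral int_{2}^infinity f(x) dx:
  antiderivative F(x) = -1/(3*log(x)^3).
  F(x) -> 0 as x -> infinity.  int = 0 - F(2) = 1/(3*log(2)^3) < infinity. By the integral test, the series converges.

converges


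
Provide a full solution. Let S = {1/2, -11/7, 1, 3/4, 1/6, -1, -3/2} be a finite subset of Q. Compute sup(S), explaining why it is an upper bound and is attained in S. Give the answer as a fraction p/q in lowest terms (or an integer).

S is finite, so sup(S) = max(S).
Sorted decreasing:
1, 3/4, 1/2, 1/6, -1, -3/2, -11/7
The extremum is 1.
For every x in S, x <= 1. And 1 is in S, so it is attained.
Therefore sup(S) = 1.

1


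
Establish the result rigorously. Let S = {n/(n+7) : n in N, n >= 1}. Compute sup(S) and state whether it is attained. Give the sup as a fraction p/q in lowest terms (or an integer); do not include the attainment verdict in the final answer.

Analysis:
- Values: 1/8, 2/9, 3/10, 4/11, ... strictly increasing.
- Minimum is 1/8 (n=1); inf = 1/8 (attained).
- n/(n+7) = 1 - 7/(n+7) -> 1 from below as n -> infinity, and never equals 1.
- So sup = 1 (not attained).
Conclusion: sup(S) = 1, not attained in S.

1


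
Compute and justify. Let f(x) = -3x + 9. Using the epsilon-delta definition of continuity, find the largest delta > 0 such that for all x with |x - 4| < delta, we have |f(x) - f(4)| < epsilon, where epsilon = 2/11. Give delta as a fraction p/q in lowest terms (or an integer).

We compute f(4) = -3*(4) + 9 = -3.
|f(x) - f(4)| = |-3x + 9 - (-3)| = |-3(x - 4)| = 3|x - 4|.
We need 3|x - 4| < 2/11, i.e. |x - 4| < 2/11 / 3 = 2/33.
So any delta <= 2/33 works. Conversely, if delta > 2/33, then x = 4 + 2/33 satisfies |x - 4| = 2/33 < delta but |f(x) - f(4)| = 3 * 2/33 = 2/11, which is not < 2/11; so no larger delta works.
Hence the largest such delta is 2/33.

2/33


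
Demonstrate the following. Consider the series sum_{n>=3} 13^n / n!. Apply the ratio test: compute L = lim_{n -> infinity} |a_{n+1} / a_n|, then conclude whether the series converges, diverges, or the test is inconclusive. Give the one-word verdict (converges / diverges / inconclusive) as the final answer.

Let a_n denote the general term. Form the ratio a_{n+1}/a_n and simplify:
a_{n+1}/a_n = 13/(n + 1)
Take the limit as n -> infinity: L = 0.
Since L = 0 < 1, the ratio test implies the series converges.

converges


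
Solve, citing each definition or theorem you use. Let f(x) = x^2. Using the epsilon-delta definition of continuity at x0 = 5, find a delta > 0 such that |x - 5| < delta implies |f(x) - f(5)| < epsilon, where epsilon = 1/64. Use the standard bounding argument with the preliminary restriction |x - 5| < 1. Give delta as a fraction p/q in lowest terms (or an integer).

Factor: |x^2 - (5)^2| = |x - 5| * |x + 5|.
Impose |x - 5| < 1 first. Then |x + 5| = |(x - 5) + 2*(5)| <= |x - 5| + 2*|5| < 1 + 10 = 11.
So |x^2 - (5)^2| < delta * 11.
We need delta * 11 <= 1/64, i.e. delta <= 1/64/11 = 1/704.
Since 1/704 < 1, this is tighter than 1; take delta = 1/704.
So delta = 1/704 works.

1/704


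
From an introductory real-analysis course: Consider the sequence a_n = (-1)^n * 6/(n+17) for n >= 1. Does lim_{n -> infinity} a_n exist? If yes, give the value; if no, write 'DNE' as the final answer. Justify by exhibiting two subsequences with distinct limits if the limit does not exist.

Examine the behaviour of a_n along subsequences.
Even-n subsequence a_{2k} = 6/(2k+17) -> 0. Odd-n subsequence a_{2k+1} = -6/(2k+18) -> 0. Both tend to 0, which suggests the limit is 0; verify directly.
|a_n - 0| = 6/(n+17) < 6/n for every n >= 1.
Given epsilon > 0, choose a positive integer N > 6/epsilon. Then for all n >= N, |a_n| < 6/n <= 6/N < epsilon.
So by the definition of the limit, lim a_n exists and equals 0.

0


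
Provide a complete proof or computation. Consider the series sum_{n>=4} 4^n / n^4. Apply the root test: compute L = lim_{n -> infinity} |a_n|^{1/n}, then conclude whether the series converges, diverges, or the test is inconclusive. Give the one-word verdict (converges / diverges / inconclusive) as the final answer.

Let a_n denote the general term. Form |a_n|^(1/n) and simplify:
|a_n|^(1/n) = 4/n^(4/n)
Take the limit as n -> infinity: L = 4.
Since L = 4 > 1, the root test implies divergence.

diverges


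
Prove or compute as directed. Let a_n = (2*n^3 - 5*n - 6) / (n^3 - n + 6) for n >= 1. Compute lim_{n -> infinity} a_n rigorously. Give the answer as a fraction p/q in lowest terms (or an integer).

Divide numerator and denominator by n^3, the highest power:
numerator / n^3 = 2 - 5/n^2 - 6/n^3
denominator / n^3 = 1 - 1/n^2 + 6/n^3
As n -> infinity, all terms of the form c/n^k (k >= 1) tend to 0.
So numerator / n^3 -> 2 and denominator / n^3 -> 1.
Therefore lim a_n = 2.

2


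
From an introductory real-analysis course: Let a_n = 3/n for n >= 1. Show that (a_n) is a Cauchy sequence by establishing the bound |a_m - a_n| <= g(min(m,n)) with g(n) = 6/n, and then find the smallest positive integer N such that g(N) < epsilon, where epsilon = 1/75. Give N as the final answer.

For any m, n >= 1, by the triangle inequality:
|a_m - a_n| = |3/m - 3/n| <= 3*1/m + 3*1/n <= 6/min(m,n).
So g(n) = 6/n bounds the Cauchy difference. Since g(n) -> 0, (a_n) is Cauchy.
Now solve g(N) < 1/75: 6/N < 1/75 <=> N > 6 / (1/75) = 450.
The smallest integer strictly greater than 450 is N = 451.
Check: g(451) = 6/451 = 6/451 < 1/75; g(450) = 1/75 >= 1/75. So N = 451.

451


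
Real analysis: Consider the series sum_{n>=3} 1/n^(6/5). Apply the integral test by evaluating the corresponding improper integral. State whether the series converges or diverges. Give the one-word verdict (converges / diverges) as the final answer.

Let f(x) = x^(-6/5). Then f is positive, continuous, and decreasing on [3, infinity), so the integral test applies.
Compute the improper integral int_{3}^infinity f(x) dx:
  antiderivative F(x) = -5/x^(1/5).
  As x -> infinity, F(x) -> 0 (since p = 6/5 > 1).
  So int = F(infinity) - F(3) = 0 - (-5*3^(4/5)/3) = 5*3^(4/5)/3.
  Finite, so by the integral test, the series converges.

converges


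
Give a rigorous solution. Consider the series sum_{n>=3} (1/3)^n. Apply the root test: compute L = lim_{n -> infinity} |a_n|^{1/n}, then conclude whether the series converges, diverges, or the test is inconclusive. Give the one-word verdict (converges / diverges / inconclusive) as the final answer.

Let a_n denote the general term. Form |a_n|^(1/n) and simplify:
|a_n|^(1/n) = 1/3
Take the limit as n -> infinity: L = 1/3.
Since L = 1/3 < 1, the root test implies convergence.

converges


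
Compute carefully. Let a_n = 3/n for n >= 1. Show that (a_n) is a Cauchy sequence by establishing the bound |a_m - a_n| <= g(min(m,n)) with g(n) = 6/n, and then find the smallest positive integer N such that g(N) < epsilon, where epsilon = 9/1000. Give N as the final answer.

For any m, n >= 1, by the triangle inequality:
|a_m - a_n| = |3/m - 3/n| <= 3*1/m + 3*1/n <= 6/min(m,n).
So g(n) = 6/n bounds the Cauchy difference. Since g(n) -> 0, (a_n) is Cauchy.
Now solve g(N) < 9/1000: 6/N < 9/1000 <=> N > 6 / (9/1000) = 2000/3.
The smallest integer strictly greater than 2000/3 is N = 667.
Check: g(667) = 6/667 = 6/667 < 9/1000; g(666) = 1/111 >= 9/1000. So N = 667.

667


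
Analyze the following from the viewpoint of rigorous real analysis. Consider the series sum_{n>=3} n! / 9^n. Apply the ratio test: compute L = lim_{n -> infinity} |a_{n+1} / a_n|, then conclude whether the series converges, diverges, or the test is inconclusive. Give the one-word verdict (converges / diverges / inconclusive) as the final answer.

Let a_n denote the general term. Form the ratio a_{n+1}/a_n and simplify:
a_{n+1}/a_n = n/9 + 1/9
Take the limit as n -> infinity: L = infinity.
Since L = infinity > 1 (or L = infinity), the ratio test implies the series diverges.

diverges


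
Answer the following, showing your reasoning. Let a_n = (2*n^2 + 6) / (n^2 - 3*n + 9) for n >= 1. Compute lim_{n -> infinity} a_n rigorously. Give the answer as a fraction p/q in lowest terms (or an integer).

Divide numerator and denominator by n^2, the highest power:
numerator / n^2 = 2 + 6/n^2
denominator / n^2 = 1 - 3/n + 9/n^2
As n -> infinity, all terms of the form c/n^k (k >= 1) tend to 0.
So numerator / n^2 -> 2 and denominator / n^2 -> 1.
Therefore lim a_n = 2.

2


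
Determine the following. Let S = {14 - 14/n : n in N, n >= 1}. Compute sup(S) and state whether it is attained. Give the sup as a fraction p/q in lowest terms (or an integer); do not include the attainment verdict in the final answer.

Analysis:
- Values: 0, 7, 28/3, 21/2, ... strictly increasing.
- Minimum is 0 (n=1); inf = 0 (attained).
- 14 - 14/n -> 14 from below; sup = 14, not attained.
Conclusion: sup(S) = 14, not attained in S.

14


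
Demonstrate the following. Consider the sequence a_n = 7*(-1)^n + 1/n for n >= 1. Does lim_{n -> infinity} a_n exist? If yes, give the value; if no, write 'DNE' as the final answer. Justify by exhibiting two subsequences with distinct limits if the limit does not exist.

Examine the behaviour of a_n along subsequences.
a_{2k} = 7 + 1/(2k) -> 7. a_{2k+1} = -7 + 1/(2k+1) -> -7.
Since these two subsequential limits are 7 and -7, distinct, the full sequence cannot converge (a convergent sequence has all subsequences tending to the same limit). So lim a_n does not exist.

DNE


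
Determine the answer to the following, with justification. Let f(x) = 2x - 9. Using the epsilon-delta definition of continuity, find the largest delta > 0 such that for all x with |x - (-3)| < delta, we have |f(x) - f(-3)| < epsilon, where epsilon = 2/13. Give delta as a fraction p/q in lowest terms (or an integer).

We compute f(-3) = 2*(-3) - 9 = -15.
|f(x) - f(-3)| = |2x - 9 - (-15)| = |2(x - (-3))| = 2|x - (-3)|.
We need 2|x - (-3)| < 2/13, i.e. |x - (-3)| < 2/13 / 2 = 1/13.
So any delta <= 1/13 works. Conversely, if delta > 1/13, then x = -3 + 1/13 satisfies |x - (-3)| = 1/13 < delta but |f(x) - f(-3)| = 2 * 1/13 = 2/13, which is not < 2/13; so no larger delta works.
Hence the largest such delta is 1/13.

1/13


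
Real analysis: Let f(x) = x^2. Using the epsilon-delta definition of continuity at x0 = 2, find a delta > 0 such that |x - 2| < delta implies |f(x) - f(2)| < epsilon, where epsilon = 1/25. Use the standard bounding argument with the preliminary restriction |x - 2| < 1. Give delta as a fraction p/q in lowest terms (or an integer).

Factor: |x^2 - (2)^2| = |x - 2| * |x + 2|.
Impose |x - 2| < 1 first. Then |x + 2| = |(x - 2) + 2*(2)| <= |x - 2| + 2*|2| < 1 + 4 = 5.
So |x^2 - (2)^2| < delta * 5.
We need delta * 5 <= 1/25, i.e. delta <= 1/25/5 = 1/125.
Since 1/125 < 1, this is tighter than 1; take delta = 1/125.
So delta = 1/125 works.

1/125


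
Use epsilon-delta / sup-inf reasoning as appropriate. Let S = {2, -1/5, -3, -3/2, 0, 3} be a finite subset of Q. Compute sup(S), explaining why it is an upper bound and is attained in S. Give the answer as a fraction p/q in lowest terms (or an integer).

S is finite, so sup(S) = max(S).
Sorted decreasing:
3, 2, 0, -1/5, -3/2, -3
The extremum is 3.
For every x in S, x <= 3. And 3 is in S, so it is attained.
Therefore sup(S) = 3.

3


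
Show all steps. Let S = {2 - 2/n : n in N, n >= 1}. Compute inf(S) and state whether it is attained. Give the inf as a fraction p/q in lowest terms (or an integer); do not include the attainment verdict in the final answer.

Analysis:
- Values: 0, 1, 4/3, 3/2, ... strictly increasing.
- Minimum is 0 (n=1); inf = 0 (attained).
- 2 - 2/n -> 2 from below; sup = 2, not attained.
Conclusion: inf(S) = 0, attained in S.

0


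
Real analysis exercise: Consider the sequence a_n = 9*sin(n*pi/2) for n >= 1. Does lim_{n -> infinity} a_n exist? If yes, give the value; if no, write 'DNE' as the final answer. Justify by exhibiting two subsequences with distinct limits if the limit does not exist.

Examine the behaviour of a_n along subsequences.
a_{4k+1} = 9*sin(pi/2 + 2k*pi) = 9 -> 9. a_{4k+3} = 9*sin(3pi/2 + 2k*pi) = -9 -> -9.
Since these two subsequential limits are 9 and -9, distinct, the full sequence cannot converge (a convergent sequence has all subsequences tending to the same limit). So lim a_n does not exist.

DNE


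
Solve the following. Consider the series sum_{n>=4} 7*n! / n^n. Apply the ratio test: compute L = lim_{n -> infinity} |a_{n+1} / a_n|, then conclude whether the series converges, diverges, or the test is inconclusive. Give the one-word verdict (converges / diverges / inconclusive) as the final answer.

Let a_n denote the general term. Form the ratio a_{n+1}/a_n and simplify:
a_{n+1}/a_n = (n/(n + 1))^n
Take the limit as n -> infinity: L = exp(-1).
Since L = exp(-1) < 1, the ratio test implies the series converges.

converges


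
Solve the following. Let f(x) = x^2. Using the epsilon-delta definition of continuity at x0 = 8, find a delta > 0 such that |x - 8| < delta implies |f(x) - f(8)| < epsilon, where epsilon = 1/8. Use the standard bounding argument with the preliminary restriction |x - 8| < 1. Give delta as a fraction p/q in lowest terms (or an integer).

Factor: |x^2 - (8)^2| = |x - 8| * |x + 8|.
Impose |x - 8| < 1 first. Then |x + 8| = |(x - 8) + 2*(8)| <= |x - 8| + 2*|8| < 1 + 16 = 17.
So |x^2 - (8)^2| < delta * 17.
We need delta * 17 <= 1/8, i.e. delta <= 1/8/17 = 1/136.
Since 1/136 < 1, this is tighter than 1; take delta = 1/136.
So delta = 1/136 works.

1/136


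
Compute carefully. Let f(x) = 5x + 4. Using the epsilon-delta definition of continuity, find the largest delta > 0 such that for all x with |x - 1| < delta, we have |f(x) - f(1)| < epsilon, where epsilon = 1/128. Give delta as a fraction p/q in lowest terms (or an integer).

We compute f(1) = 5*(1) + 4 = 9.
|f(x) - f(1)| = |5x + 4 - (9)| = |5(x - 1)| = 5|x - 1|.
We need 5|x - 1| < 1/128, i.e. |x - 1| < 1/128 / 5 = 1/640.
So any delta <= 1/640 works. Conversely, if delta > 1/640, then x = 1 + 1/640 satisfies |x - 1| = 1/640 < delta but |f(x) - f(1)| = 5 * 1/640 = 1/128, which is not < 1/128; so no larger delta works.
Hence the largest such delta is 1/640.

1/640


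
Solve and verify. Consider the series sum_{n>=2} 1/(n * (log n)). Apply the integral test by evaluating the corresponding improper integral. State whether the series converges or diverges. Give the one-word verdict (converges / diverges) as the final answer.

Let f(x) = 1/(x*log(x)). Then f is positive, continuous, and decreasing on [2, infinity), so the integral test applies.
Compute the improper integral int_{2}^infinity f(x) dx:
  antiderivative F(x) = log(log(x)).
  F(x) = log(log(x)) -> infinity as x -> infinity. The integral diverges, so by the integral test, the series diverges.

diverges


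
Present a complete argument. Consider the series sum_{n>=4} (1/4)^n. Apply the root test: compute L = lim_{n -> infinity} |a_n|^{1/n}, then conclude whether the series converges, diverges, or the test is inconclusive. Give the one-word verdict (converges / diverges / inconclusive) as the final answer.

Let a_n denote the general term. Form |a_n|^(1/n) and simplify:
|a_n|^(1/n) = 1/4
Take the limit as n -> infinity: L = 1/4.
Since L = 1/4 < 1, the root test implies convergence.

converges


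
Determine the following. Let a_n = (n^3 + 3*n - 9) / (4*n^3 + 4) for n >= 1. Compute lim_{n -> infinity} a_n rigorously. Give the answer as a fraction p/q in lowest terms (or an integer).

Divide numerator and denominator by n^3, the highest power:
numerator / n^3 = 1 + 3/n^2 - 9/n^3
denominator / n^3 = 4 + 4/n^3
As n -> infinity, all terms of the form c/n^k (k >= 1) tend to 0.
So numerator / n^3 -> 1 and denominator / n^3 -> 4.
Therefore lim a_n = 1/4.

1/4


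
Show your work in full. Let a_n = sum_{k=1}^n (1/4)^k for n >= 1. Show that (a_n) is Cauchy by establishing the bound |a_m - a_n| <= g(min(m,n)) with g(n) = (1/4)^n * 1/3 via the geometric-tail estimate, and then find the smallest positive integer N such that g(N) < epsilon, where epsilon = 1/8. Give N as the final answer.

For m > n >= 1: |a_m - a_n| = sum_{k=n+1}^m (1/4)^k < sum_{k=n+1}^infinity (1/4)^k = (1/4)^(n+1) / (1 - 1/4) = (1/4)^n * (1/4) * (4/3) = (1/4)^n * 1/3.
So g(n) = (1/4)^n / 3. Since g(n) -> 0, (a_n) is Cauchy.
Now solve g(N) < 1/8: (1/4)^N / 3 < 1/8 <=> 4^N > 1 / (3 * 1/8) = 8/3.
Check powers of 4: 4^0 = 1 <= 8/3, 4^1 = 4 > 8/3.
So the smallest such N is 1. Check: g(1) = 1/(3 * 4) = 1/12 < 1/8.

1


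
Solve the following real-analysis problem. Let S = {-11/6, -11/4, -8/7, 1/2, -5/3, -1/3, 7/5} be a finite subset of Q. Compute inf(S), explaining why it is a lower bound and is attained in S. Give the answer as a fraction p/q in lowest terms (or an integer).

S is finite, so inf(S) = min(S).
Sorted increasing:
-11/4, -11/6, -5/3, -8/7, -1/3, 1/2, 7/5
The extremum is -11/4.
For every x in S, x >= -11/4. And -11/4 is in S, so it is attained.
Therefore inf(S) = -11/4.

-11/4


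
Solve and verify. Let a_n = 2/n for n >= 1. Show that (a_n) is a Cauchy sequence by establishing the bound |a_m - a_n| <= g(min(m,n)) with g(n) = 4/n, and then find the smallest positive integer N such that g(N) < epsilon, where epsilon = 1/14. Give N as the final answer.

For any m, n >= 1, by the triangle inequality:
|a_m - a_n| = |2/m - 2/n| <= 2*1/m + 2*1/n <= 4/min(m,n).
So g(n) = 4/n bounds the Cauchy difference. Since g(n) -> 0, (a_n) is Cauchy.
Now solve g(N) < 1/14: 4/N < 1/14 <=> N > 4 / (1/14) = 56.
The smallest integer strictly greater than 56 is N = 57.
Check: g(57) = 4/57 = 4/57 < 1/14; g(56) = 1/14 >= 1/14. So N = 57.

57


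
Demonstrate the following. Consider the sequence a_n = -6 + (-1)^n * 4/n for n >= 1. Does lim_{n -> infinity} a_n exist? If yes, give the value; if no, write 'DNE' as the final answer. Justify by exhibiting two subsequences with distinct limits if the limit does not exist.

Examine the behaviour of a_n along subsequences.
Even-n subsequence a_{2k} = -6 + 4/(2k) -> -6. Odd-n subsequence a_{2k+1} = -6 - 4/(2k+1) -> -6. Both tend to -6, which suggests the limit is -6; verify directly.
|a_n - (-6)| = |(-1)^n * 4/n| = 4/n for every n >= 1.
Given epsilon > 0, choose a positive integer N > 4/epsilon. Then for all n >= N, |a_n - (-6)| = 4/n <= 4/N < epsilon.
So by the definition of the limit, lim a_n exists and equals -6.

-6


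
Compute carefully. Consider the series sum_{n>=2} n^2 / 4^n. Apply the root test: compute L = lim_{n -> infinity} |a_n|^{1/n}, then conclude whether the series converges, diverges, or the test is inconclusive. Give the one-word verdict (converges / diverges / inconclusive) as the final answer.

Let a_n denote the general term. Form |a_n|^(1/n) and simplify:
|a_n|^(1/n) = n^(2/n)/4
Take the limit as n -> infinity: L = 1/4.
Since L = 1/4 < 1, the root test implies convergence.

converges


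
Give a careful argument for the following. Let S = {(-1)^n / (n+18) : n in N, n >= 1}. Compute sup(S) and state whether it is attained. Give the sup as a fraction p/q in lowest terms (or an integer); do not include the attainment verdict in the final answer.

Analysis:
- Values: -1/19, 1/20, -1/21, 1/22, -1/23, ...
- Positive terms (even n): 1/(2+18), 1/(4+18), ... decreasing -> max = 1/20 (n=2).
- Negative terms (odd n): -1/(1+18), -1/(3+18), ... increasing -> min = -1/19 (n=1).
- So sup = 1/20 (attained at n=2); inf = -1/19 (attained at n=1).
Conclusion: sup(S) = 1/20, attained in S.

1/20


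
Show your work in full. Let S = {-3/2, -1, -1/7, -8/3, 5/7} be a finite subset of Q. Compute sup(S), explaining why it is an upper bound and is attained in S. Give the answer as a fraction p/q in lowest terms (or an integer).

S is finite, so sup(S) = max(S).
Sorted decreasing:
5/7, -1/7, -1, -3/2, -8/3
The extremum is 5/7.
For every x in S, x <= 5/7. And 5/7 is in S, so it is attained.
Therefore sup(S) = 5/7.

5/7


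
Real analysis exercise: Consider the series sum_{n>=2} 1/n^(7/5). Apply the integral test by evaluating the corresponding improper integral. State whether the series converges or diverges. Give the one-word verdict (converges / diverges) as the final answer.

Let f(x) = x^(-7/5). Then f is positive, continuous, and decreasing on [2, infinity), so the integral test applies.
Compute the improper integral int_{2}^infinity f(x) dx:
  antiderivative F(x) = -5/(2*x^(2/5)).
  As x -> infinity, F(x) -> 0 (since p = 7/5 > 1).
  So int = F(infinity) - F(2) = 0 - (-5*2^(3/5)/4) = 5*2^(3/5)/4.
  Finite, so by the integral test, the series converges.

converges


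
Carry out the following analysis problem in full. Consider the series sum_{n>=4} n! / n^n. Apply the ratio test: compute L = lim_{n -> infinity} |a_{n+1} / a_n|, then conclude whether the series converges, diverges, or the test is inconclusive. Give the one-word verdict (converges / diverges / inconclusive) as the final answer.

Let a_n denote the general term. Form the ratio a_{n+1}/a_n and simplify:
a_{n+1}/a_n = (n/(n + 1))^n
Take the limit as n -> infinity: L = exp(-1).
Since L = exp(-1) < 1, the ratio test implies the series converges.

converges


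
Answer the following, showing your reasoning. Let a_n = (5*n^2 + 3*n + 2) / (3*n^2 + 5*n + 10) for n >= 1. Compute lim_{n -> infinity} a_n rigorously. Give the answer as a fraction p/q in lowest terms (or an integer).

Divide numerator and denominator by n^2, the highest power:
numerator / n^2 = 5 + 3/n + 2/n^2
denominator / n^2 = 3 + 5/n + 10/n^2
As n -> infinity, all terms of the form c/n^k (k >= 1) tend to 0.
So numerator / n^2 -> 5 and denominator / n^2 -> 3.
Therefore lim a_n = 5/3.

5/3


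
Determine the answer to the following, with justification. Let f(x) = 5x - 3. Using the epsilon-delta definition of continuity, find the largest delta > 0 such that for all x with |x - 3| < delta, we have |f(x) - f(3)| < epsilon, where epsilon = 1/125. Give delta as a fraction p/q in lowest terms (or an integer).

We compute f(3) = 5*(3) - 3 = 12.
|f(x) - f(3)| = |5x - 3 - (12)| = |5(x - 3)| = 5|x - 3|.
We need 5|x - 3| < 1/125, i.e. |x - 3| < 1/125 / 5 = 1/625.
So any delta <= 1/625 works. Conversely, if delta > 1/625, then x = 3 + 1/625 satisfies |x - 3| = 1/625 < delta but |f(x) - f(3)| = 5 * 1/625 = 1/125, which is not < 1/125; so no larger delta works.
Hence the largest such delta is 1/625.

1/625


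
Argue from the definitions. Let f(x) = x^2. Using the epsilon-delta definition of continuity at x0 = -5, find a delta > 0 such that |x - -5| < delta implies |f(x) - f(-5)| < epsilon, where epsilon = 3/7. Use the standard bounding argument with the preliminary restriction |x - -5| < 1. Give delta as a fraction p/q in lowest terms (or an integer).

Factor: |x^2 - (-5)^2| = |x - -5| * |x + -5|.
Impose |x - -5| < 1 first. Then |x + -5| = |(x - -5) + 2*(-5)| <= |x - -5| + 2*|-5| < 1 + 10 = 11.
So |x^2 - (-5)^2| < delta * 11.
We need delta * 11 <= 3/7, i.e. delta <= 3/7/11 = 3/77.
Since 3/77 < 1, this is tighter than 1; take delta = 3/77.
So delta = 3/77 works.

3/77


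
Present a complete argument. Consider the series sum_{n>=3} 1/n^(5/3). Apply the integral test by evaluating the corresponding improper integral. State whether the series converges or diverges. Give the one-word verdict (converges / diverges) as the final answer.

Let f(x) = x^(-5/3). Then f is positive, continuous, and decreasing on [3, infinity), so the integral test applies.
Compute the improper integral int_{3}^infinity f(x) dx:
  antiderivative F(x) = -3/(2*x^(2/3)).
  As x -> infinity, F(x) -> 0 (since p = 5/3 > 1).
  So int = F(infinity) - F(3) = 0 - (-3^(1/3)/2) = 3^(1/3)/2.
  Finite, so by the integral test, the series converges.

converges


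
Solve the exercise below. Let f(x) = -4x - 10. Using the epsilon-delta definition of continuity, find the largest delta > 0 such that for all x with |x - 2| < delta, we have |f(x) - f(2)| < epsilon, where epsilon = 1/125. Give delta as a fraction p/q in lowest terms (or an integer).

We compute f(2) = -4*(2) - 10 = -18.
|f(x) - f(2)| = |-4x - 10 - (-18)| = |-4(x - 2)| = 4|x - 2|.
We need 4|x - 2| < 1/125, i.e. |x - 2| < 1/125 / 4 = 1/500.
So any delta <= 1/500 works. Conversely, if delta > 1/500, then x = 2 + 1/500 satisfies |x - 2| = 1/500 < delta but |f(x) - f(2)| = 4 * 1/500 = 1/125, which is not < 1/125; so no larger delta works.
Hence the largest such delta is 1/500.

1/500


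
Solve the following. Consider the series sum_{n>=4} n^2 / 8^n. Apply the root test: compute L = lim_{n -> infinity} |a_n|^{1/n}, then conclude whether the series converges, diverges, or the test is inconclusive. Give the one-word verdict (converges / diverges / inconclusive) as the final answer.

Let a_n denote the general term. Form |a_n|^(1/n) and simplify:
|a_n|^(1/n) = n^(2/n)/8
Take the limit as n -> infinity: L = 1/8.
Since L = 1/8 < 1, the root test implies convergence.

converges


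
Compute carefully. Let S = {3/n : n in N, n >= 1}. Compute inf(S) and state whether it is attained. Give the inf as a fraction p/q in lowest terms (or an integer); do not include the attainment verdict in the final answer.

Analysis:
- Values: 3, 3/2, 1, 3/4, ... strictly decreasing.
- The maximum is 3 (n=1); sup = 3 (attained).
- The set is bounded below by 0; 3/n -> 0 so 0 is the greatest lower bound.
- 0 is not in the set, so inf = 0 is not attained.
Conclusion: inf(S) = 0, not attained in S.

0


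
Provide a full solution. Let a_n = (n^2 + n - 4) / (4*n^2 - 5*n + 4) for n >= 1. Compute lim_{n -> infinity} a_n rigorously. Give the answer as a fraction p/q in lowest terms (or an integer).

Divide numerator and denominator by n^2, the highest power:
numerator / n^2 = 1 + 1/n - 4/n^2
denominator / n^2 = 4 - 5/n + 4/n^2
As n -> infinity, all terms of the form c/n^k (k >= 1) tend to 0.
So numerator / n^2 -> 1 and denominator / n^2 -> 4.
Therefore lim a_n = 1/4.

1/4


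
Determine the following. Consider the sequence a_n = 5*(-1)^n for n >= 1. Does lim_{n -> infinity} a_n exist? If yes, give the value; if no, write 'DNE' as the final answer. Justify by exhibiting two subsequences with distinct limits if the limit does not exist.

Examine the behaviour of a_n along subsequences.
Even-n subsequence a_{2k} = 5 -> 5. Odd-n subsequence a_{2k+1} = -5 -> -5.
Since these two subsequential limits are 5 and -5, distinct, the full sequence cannot converge (a convergent sequence has all subsequences tending to the same limit). So lim a_n does not exist.

DNE


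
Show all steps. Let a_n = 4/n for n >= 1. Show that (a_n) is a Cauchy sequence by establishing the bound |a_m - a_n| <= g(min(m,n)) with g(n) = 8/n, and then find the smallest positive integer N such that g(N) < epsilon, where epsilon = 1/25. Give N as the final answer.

For any m, n >= 1, by the triangle inequality:
|a_m - a_n| = |4/m - 4/n| <= 4*1/m + 4*1/n <= 8/min(m,n).
So g(n) = 8/n bounds the Cauchy difference. Since g(n) -> 0, (a_n) is Cauchy.
Now solve g(N) < 1/25: 8/N < 1/25 <=> N > 8 / (1/25) = 200.
The smallest integer strictly greater than 200 is N = 201.
Check: g(201) = 8/201 = 8/201 < 1/25; g(200) = 1/25 >= 1/25. So N = 201.

201


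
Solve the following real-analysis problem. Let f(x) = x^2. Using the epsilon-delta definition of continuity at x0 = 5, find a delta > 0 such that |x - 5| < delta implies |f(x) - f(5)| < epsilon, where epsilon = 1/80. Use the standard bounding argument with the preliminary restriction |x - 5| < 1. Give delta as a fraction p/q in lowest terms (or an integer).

Factor: |x^2 - (5)^2| = |x - 5| * |x + 5|.
Impose |x - 5| < 1 first. Then |x + 5| = |(x - 5) + 2*(5)| <= |x - 5| + 2*|5| < 1 + 10 = 11.
So |x^2 - (5)^2| < delta * 11.
We need delta * 11 <= 1/80, i.e. delta <= 1/80/11 = 1/880.
Since 1/880 < 1, this is tighter than 1; take delta = 1/880.
So delta = 1/880 works.

1/880
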